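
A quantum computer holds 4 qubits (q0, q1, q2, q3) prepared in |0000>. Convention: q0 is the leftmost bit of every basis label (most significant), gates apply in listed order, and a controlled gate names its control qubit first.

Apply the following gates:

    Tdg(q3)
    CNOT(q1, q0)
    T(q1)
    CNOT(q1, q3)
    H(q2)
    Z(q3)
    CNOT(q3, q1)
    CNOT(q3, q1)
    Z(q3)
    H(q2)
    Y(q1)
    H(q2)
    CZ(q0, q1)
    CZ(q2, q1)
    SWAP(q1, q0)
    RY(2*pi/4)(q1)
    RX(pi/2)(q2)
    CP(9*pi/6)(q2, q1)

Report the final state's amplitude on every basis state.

The resulting statevector has amplitude sqrt(2)*(-1 + I)/4 on |1000>, sqrt(2)*(1 - I)/4 on |1010>, sqrt(2)*(-1 + I)/4 on |1100>, sqrt(2)*(-1 - I)/4 on |1110>, and 0 on every other basis state. Key observation: the block from step 5 through step 10 cancels to the identity and can be dropped.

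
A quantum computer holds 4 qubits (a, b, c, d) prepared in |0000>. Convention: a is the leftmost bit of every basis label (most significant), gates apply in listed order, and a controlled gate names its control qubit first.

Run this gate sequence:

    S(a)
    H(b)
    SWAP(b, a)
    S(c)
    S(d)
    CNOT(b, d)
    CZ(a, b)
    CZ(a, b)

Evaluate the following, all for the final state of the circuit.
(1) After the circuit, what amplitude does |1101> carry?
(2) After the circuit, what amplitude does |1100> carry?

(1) The amplitude on |1101> is 0.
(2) The final state's coefficient on |1100> equals 0.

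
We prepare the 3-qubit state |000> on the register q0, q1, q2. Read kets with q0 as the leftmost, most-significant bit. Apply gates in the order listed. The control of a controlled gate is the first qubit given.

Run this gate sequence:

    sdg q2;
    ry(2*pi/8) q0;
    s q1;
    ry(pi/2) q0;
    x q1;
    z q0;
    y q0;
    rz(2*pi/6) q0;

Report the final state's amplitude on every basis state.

The final amplitudes are sqrt(2)*(sqrt(2 - sqrt(2)) + sqrt(sqrt(2) + 2))*exp(I*pi/3)/4 on |010>, sqrt(2)*(-sqrt(2 - sqrt(2)) + sqrt(sqrt(2) + 2))*exp(2*I*pi/3)/4 on |110>, and 0 on every other basis state.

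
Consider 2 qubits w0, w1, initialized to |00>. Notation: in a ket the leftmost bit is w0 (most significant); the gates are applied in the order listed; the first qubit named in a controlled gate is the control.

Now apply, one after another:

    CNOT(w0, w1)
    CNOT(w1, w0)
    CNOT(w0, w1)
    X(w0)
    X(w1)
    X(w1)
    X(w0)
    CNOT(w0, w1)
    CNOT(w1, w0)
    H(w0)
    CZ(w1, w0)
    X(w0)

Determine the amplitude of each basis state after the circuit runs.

The resulting statevector has amplitude sqrt(2)/2 on |00>, 0 on |01>, sqrt(2)/2 on |10>, 0 on |11>. Key observation: the block from step 2 through step 9 cancels to the identity and can be dropped.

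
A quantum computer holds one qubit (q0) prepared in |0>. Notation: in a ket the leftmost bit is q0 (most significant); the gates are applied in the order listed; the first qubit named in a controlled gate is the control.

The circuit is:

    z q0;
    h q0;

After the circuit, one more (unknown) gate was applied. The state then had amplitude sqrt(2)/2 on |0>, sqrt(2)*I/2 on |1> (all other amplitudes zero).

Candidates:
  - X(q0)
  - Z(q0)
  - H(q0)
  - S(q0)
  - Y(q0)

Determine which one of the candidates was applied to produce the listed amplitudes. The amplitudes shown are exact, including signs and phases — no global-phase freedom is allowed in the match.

The unique candidate consistent with the amplitudes is S(q0).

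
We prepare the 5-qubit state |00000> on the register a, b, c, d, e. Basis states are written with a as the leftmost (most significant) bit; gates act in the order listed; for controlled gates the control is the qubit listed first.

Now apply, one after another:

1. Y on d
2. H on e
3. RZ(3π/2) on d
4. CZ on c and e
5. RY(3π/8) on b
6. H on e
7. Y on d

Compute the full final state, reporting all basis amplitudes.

After the circuit, the state carries amplitude exp(3*I*pi/4)*cos(3*pi/16) on |00000>, exp(3*I*pi/4)*sin(3*pi/16) on |01000>, and 0 on every other basis state.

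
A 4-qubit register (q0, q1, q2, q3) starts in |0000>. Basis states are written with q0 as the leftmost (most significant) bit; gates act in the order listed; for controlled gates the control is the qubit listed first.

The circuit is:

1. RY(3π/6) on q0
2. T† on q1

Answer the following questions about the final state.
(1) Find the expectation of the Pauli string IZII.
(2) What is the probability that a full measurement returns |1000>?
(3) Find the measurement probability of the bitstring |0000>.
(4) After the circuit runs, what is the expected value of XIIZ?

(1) The expectation value of IZII is 1.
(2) Outcome |1000> occurs with probability 1/2.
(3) The probability of measuring |0000> is 1/2.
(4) The expectation value of XIIZ is 1.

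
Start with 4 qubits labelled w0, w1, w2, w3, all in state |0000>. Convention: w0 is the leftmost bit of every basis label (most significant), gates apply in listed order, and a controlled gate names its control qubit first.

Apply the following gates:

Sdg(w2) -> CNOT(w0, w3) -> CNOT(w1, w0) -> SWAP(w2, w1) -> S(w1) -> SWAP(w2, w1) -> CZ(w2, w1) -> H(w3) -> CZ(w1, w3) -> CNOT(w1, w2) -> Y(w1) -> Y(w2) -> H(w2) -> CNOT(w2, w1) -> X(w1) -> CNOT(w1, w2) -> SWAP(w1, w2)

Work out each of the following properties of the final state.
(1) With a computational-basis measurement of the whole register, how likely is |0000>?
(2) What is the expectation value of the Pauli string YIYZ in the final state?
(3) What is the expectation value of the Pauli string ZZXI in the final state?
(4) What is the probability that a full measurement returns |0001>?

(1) The probability of measuring |0000> is 1/4.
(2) The expectation value of YIYZ is 0.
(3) The expectation value of ZZXI is -1.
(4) Outcome |0001> occurs with probability 1/4.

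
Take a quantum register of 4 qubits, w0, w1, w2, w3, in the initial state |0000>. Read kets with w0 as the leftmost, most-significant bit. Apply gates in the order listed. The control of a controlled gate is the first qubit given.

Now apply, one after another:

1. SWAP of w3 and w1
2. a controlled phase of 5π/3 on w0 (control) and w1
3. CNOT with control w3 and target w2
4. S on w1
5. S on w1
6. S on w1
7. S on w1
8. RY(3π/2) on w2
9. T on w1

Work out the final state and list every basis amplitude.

The resulting statevector has amplitude -sqrt(2)/2 on |0000>, sqrt(2)/2 on |0010>, and 0 on every other basis state.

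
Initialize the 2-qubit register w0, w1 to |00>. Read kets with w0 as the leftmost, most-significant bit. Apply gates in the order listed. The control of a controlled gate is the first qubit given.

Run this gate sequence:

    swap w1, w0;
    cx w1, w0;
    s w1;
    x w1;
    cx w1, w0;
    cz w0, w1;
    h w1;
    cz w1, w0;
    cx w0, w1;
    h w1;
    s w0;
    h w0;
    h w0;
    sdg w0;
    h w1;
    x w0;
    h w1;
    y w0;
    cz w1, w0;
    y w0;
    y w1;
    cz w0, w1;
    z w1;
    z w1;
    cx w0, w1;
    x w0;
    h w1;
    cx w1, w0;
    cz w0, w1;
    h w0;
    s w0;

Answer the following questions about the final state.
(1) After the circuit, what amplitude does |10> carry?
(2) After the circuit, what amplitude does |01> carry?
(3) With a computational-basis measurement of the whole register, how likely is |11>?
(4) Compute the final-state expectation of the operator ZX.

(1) |10> carries amplitude -1/2 in the final state. Key observation: steps 10-15 multiply out to the identity, so the circuit reduces to the remaining gates.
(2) The final state's coefficient on |01> equals I/2.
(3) The probability of measuring |11> is 1/4.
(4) The expectation value of ZX is -1.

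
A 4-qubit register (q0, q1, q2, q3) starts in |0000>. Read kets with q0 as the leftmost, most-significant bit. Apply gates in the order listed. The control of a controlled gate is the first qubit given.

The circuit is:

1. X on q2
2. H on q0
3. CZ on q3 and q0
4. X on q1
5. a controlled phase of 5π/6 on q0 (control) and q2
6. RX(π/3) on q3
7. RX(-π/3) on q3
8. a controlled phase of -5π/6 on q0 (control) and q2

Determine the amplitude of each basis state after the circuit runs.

After the circuit, the state carries amplitude sqrt(2)/2 on |0110>, sqrt(2)/2 on |1110>, and 0 on every other basis state. Key observation: the block from step 5 through step 8 cancels to the identity and can be dropped.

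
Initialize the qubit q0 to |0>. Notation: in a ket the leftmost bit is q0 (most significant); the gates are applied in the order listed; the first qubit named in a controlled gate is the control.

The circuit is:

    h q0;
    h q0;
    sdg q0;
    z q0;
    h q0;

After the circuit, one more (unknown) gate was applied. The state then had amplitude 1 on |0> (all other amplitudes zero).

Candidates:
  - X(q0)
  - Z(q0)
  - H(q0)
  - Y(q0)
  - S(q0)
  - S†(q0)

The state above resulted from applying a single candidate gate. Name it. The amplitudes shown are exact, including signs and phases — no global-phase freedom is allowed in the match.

It was H(q0) that produced the state shown. Key observation: gates 1-2 undo each other exactly, leaving only the rest of the circuit to track.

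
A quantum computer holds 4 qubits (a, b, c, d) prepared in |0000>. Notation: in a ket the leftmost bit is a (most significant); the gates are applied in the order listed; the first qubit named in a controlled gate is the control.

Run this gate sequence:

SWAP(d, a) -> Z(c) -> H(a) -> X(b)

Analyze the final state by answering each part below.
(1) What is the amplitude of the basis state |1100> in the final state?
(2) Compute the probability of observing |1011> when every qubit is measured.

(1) The amplitude on |1100> is sqrt(2)/2.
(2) Outcome |1011> occurs with probability 0.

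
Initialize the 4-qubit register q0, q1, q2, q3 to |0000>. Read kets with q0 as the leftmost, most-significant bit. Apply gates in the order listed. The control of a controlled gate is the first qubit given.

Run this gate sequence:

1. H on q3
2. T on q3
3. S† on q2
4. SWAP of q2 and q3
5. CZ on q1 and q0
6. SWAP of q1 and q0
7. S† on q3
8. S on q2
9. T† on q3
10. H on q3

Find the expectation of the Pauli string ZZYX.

The observable ZZYX averages to sqrt(2)/2.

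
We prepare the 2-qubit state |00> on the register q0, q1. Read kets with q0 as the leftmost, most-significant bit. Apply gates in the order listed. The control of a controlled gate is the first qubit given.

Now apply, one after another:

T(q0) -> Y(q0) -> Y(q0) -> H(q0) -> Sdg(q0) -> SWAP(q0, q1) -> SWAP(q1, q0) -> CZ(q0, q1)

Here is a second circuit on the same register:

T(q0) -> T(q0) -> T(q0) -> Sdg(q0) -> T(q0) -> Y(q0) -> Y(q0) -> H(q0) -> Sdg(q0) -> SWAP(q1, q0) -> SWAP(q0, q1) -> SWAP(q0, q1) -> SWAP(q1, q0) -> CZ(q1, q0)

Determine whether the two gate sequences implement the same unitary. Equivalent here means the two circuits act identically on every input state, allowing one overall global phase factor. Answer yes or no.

No: there is an input state on which the two circuits produce genuinely different outputs (not merely differing by a phase).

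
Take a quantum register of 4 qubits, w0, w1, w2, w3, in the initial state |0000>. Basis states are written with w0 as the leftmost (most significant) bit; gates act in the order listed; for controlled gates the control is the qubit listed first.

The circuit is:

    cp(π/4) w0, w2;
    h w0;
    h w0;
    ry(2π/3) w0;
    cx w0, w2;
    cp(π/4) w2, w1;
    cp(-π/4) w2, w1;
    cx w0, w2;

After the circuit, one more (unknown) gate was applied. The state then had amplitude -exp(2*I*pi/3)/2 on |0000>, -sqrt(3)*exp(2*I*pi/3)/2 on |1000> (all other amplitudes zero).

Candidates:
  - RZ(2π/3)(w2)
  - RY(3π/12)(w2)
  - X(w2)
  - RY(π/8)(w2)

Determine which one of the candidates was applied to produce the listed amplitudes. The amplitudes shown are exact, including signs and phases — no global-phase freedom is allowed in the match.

The unique candidate consistent with the amplitudes is RZ(2π/3)(w2).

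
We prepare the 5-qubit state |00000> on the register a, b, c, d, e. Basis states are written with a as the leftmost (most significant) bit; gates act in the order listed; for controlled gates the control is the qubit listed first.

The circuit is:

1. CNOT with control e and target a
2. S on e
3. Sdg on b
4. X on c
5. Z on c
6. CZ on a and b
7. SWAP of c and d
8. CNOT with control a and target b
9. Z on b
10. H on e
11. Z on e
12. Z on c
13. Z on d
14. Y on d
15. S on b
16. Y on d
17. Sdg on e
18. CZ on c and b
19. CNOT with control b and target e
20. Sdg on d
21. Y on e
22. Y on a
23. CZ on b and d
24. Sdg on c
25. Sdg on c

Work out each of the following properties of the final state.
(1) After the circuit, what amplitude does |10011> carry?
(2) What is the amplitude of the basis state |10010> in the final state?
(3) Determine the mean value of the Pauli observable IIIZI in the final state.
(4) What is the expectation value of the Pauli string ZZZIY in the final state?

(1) The final state's coefficient on |10011> equals sqrt(2)*I/2.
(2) The amplitude on |10010> is sqrt(2)/2.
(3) In the final state, IIIZI has expectation -1.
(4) In the final state, ZZZIY has expectation -1.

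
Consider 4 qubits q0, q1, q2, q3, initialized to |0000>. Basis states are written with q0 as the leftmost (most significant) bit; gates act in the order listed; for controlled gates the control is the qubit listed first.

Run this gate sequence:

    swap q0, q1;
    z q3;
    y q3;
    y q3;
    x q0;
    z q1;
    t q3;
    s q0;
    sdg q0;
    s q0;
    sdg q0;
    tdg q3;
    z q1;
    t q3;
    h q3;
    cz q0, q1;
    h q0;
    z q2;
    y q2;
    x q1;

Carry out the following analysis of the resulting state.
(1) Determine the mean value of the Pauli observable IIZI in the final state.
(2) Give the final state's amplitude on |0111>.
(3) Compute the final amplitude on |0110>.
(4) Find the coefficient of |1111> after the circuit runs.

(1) The observable IIZI averages to -1. Key observation: the block from step 6 through step 13 cancels to the identity and can be dropped.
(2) The final state's coefficient on |0111> equals I/2.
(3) The final state's coefficient on |0110> equals I/2.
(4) The final state's coefficient on |1111> equals -I/2.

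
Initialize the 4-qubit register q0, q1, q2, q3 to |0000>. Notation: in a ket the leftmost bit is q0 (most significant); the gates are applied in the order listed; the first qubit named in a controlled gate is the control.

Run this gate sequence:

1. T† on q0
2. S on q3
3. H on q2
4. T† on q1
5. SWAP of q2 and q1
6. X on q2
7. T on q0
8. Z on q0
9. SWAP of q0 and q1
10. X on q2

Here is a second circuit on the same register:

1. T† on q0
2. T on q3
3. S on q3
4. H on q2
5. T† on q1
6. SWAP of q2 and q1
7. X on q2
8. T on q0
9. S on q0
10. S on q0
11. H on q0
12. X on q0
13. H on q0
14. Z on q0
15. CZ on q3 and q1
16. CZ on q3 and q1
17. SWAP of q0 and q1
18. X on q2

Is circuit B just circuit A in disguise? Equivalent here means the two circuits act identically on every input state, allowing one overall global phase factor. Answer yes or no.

No — the two circuits implement different unitaries, even allowing a global phase.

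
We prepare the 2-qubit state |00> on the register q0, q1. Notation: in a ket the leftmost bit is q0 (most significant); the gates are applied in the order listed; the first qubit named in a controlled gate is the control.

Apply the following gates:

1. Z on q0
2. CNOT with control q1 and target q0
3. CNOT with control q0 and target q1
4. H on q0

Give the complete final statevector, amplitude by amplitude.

The final amplitudes are sqrt(2)/2 on |00>, 0 on |01>, sqrt(2)/2 on |10>, 0 on |11>.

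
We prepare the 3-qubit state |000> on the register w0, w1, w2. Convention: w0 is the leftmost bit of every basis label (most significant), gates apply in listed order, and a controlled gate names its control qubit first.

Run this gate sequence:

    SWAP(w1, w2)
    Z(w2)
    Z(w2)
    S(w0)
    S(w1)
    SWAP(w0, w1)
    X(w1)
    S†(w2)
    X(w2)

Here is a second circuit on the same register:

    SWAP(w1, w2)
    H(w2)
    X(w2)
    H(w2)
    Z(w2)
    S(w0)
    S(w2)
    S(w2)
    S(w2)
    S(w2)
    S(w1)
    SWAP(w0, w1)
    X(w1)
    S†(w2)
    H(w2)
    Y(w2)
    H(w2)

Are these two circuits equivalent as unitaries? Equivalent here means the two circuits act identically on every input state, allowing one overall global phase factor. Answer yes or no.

No, they are not equivalent — no single phase factor reconciles the two unitaries.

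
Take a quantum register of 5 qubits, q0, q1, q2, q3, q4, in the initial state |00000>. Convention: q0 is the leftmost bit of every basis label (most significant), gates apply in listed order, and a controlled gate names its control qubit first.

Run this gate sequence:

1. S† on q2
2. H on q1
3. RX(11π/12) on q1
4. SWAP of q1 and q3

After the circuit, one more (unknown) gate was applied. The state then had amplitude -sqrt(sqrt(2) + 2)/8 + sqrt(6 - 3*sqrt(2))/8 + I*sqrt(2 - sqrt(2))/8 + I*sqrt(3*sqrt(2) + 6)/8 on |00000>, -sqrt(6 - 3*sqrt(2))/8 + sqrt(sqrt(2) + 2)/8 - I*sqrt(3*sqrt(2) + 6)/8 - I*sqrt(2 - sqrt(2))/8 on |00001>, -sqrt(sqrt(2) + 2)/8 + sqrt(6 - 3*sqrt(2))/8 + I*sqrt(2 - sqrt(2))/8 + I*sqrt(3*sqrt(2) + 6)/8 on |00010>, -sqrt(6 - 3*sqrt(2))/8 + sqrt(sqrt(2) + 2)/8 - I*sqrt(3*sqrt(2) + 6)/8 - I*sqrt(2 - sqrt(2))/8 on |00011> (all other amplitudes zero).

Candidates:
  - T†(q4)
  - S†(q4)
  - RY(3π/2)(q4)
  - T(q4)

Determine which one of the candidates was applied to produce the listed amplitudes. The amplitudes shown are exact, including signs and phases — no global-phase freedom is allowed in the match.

The applied gate was RY(3π/2)(q4).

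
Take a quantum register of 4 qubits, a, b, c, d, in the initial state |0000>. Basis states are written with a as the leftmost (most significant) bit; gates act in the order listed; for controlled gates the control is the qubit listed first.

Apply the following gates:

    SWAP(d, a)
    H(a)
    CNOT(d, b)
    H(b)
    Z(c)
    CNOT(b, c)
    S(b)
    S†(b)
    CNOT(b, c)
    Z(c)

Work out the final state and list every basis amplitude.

After the circuit, the state carries amplitude 1/2 on |0000>, 1/2 on |0100>, 1/2 on |1000>, 1/2 on |1100>, and 0 on every other basis state. Key observation: the block from step 5 through step 10 cancels to the identity and can be dropped.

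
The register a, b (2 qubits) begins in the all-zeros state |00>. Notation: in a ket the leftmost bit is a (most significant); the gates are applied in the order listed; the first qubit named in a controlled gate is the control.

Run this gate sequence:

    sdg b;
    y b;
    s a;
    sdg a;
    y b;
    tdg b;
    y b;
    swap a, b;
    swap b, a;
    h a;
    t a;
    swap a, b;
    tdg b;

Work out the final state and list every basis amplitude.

After the circuit, the state carries amplitude 0 on |00>, 0 on |01>, sqrt(2)*I/2 on |10>, sqrt(2)*I/2 on |11>. Key observation: steps 2-5 multiply out to the identity, so the circuit reduces to the remaining gates.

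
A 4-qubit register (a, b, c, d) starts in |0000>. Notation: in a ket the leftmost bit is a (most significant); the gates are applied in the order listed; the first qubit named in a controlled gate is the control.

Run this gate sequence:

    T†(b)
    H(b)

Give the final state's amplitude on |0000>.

|0000> carries amplitude sqrt(2)/2 in the final state.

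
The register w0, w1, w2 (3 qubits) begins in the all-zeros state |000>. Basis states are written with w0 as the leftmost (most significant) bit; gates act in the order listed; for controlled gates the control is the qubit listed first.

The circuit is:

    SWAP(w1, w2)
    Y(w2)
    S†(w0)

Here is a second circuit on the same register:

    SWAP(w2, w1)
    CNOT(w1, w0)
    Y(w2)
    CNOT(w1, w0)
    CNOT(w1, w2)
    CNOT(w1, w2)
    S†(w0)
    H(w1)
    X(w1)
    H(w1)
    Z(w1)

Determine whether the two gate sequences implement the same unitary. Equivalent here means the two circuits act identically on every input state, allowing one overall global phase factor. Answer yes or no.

Yes — the two circuits implement the same unitary up to a global phase.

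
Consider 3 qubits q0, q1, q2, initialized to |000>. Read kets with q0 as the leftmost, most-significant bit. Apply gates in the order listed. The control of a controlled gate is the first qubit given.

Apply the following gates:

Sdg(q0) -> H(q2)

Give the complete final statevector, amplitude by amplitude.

The resulting statevector has amplitude sqrt(2)/2 on |000>, sqrt(2)/2 on |001>, and 0 on every other basis state.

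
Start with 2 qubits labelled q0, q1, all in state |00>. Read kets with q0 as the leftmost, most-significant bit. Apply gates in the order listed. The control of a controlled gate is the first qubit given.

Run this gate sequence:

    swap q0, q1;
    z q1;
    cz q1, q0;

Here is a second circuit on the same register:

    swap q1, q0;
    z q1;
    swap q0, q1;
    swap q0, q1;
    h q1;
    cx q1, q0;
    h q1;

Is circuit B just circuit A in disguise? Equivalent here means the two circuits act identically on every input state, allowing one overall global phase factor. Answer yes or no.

No: there is an input state on which the two circuits produce genuinely different outputs (not merely differing by a phase).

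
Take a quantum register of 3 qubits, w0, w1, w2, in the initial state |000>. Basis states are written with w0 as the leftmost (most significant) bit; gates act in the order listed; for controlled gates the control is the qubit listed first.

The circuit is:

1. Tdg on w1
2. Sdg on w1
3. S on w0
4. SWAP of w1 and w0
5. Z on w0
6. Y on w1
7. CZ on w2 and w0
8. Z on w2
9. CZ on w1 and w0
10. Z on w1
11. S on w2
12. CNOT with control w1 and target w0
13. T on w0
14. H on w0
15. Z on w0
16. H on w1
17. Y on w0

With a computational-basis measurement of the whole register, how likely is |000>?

Outcome |000> occurs with probability 1/4.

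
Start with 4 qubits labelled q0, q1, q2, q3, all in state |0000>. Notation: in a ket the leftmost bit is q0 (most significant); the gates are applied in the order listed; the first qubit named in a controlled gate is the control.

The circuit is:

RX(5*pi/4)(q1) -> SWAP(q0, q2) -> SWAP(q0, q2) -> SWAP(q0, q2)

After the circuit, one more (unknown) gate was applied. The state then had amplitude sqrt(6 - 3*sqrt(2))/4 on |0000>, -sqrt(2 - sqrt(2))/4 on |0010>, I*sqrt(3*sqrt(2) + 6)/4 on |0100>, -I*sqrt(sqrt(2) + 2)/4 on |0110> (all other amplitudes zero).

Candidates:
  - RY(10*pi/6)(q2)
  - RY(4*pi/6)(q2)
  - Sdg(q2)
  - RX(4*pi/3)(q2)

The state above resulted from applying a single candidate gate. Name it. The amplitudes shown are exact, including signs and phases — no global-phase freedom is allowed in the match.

The unique candidate consistent with the amplitudes is RY(10*pi/6)(q2). Key observation: the block from step 2 through step 3 cancels to the identity and can be dropped.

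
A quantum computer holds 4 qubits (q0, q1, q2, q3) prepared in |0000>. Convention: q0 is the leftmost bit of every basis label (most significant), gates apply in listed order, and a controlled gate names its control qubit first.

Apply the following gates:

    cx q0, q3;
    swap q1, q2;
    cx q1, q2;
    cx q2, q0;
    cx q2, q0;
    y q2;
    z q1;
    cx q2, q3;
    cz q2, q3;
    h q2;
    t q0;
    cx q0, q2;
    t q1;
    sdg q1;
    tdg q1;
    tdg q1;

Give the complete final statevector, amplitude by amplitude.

The final amplitudes are -sqrt(2)*I/2 on |0001>, sqrt(2)*I/2 on |0011>, and 0 on every other basis state. Key observation: the block from step 4 through step 5 cancels to the identity and can be dropped.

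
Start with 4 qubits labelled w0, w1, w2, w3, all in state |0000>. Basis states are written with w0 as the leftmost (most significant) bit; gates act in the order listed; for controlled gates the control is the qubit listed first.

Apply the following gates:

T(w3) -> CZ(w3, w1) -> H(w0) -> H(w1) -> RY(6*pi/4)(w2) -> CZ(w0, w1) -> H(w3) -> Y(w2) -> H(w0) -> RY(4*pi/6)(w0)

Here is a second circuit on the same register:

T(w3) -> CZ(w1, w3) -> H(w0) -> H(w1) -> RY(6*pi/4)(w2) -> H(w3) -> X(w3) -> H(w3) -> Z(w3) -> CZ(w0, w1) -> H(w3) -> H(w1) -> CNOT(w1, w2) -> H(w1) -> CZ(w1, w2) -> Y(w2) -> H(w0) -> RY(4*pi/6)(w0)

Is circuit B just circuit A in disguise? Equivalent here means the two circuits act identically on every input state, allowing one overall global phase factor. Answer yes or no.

No — the two circuits implement different unitaries, even allowing a global phase.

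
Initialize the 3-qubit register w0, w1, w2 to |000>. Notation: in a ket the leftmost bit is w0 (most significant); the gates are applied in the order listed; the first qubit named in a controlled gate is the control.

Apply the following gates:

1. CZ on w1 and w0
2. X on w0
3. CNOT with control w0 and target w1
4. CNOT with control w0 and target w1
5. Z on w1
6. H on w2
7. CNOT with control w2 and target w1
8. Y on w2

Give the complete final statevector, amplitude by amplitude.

The final amplitudes are sqrt(2)*I/2 on |101>, -sqrt(2)*I/2 on |110>, and 0 on every other basis state.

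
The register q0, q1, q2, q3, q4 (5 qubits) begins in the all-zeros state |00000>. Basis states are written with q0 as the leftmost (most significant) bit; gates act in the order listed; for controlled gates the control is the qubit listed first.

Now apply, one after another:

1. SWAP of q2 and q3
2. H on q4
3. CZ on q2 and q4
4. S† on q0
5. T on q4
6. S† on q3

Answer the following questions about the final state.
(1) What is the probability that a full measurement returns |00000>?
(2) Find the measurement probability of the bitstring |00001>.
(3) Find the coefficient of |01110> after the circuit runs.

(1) Outcome |00000> occurs with probability 1/2.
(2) Outcome |00001> occurs with probability 1/2.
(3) |01110> carries amplitude 0 in the final state.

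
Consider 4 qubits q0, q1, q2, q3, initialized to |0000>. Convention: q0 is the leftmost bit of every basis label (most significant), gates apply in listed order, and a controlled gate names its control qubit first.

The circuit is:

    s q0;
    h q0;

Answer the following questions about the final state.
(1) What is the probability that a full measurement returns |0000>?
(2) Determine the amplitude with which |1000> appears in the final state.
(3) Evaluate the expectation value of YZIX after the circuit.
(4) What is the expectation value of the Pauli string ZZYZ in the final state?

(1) The probability of measuring |0000> is 1/2.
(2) The final state's coefficient on |1000> equals sqrt(2)/2.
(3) The observable YZIX averages to 0.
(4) In the final state, ZZYZ has expectation 0.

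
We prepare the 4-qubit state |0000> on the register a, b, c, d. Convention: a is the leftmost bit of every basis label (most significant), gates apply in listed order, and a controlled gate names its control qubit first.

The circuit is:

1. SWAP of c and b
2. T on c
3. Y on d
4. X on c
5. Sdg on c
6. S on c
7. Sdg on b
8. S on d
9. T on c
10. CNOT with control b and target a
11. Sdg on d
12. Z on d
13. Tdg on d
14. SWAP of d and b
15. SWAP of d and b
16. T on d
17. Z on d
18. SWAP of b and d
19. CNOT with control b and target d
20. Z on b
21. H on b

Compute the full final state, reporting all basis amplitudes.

The final amplitudes are -sqrt(2)*exp(3*I*pi/4)/2 on |0011>, sqrt(2)*exp(3*I*pi/4)/2 on |0111>, and 0 on every other basis state. Key observation: gates 12-17 undo each other exactly, leaving only the rest of the circuit to track.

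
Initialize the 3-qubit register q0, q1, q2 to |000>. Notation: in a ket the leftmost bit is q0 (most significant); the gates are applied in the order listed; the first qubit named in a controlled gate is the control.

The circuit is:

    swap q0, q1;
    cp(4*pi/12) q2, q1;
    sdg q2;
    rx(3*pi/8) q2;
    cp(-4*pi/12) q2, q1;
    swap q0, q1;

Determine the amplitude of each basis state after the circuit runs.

After the circuit, the state carries amplitude cos(3*pi/16) on |000>, -I*sin(3*pi/16) on |001>, and 0 on every other basis state.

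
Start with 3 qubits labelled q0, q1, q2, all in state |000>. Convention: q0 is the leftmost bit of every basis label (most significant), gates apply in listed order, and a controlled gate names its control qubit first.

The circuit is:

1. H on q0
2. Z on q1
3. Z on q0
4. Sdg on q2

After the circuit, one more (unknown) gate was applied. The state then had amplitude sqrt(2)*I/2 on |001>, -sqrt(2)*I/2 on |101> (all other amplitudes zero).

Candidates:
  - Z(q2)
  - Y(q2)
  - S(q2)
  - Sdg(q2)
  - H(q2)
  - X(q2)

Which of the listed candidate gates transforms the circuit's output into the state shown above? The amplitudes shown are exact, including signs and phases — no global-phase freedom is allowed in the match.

The applied gate was Y(q2).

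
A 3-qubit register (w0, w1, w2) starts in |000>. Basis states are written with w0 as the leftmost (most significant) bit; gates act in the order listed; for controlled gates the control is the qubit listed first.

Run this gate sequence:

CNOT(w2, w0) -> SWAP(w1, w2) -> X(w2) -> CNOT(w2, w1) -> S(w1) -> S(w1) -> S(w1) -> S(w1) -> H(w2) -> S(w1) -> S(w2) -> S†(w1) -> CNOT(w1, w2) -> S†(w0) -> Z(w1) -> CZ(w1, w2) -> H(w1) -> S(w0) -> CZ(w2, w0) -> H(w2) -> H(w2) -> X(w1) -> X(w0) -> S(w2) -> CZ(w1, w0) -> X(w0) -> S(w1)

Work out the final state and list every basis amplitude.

The resulting statevector has amplitude -I/2 on |000>, -I/2 on |001>, 1/2 on |010>, 1/2 on |011>, 0 on |100>, 0 on |101>, 0 on |110>, 0 on |111>. Key observation: gates 5-8 undo each other exactly, leaving only the rest of the circuit to track.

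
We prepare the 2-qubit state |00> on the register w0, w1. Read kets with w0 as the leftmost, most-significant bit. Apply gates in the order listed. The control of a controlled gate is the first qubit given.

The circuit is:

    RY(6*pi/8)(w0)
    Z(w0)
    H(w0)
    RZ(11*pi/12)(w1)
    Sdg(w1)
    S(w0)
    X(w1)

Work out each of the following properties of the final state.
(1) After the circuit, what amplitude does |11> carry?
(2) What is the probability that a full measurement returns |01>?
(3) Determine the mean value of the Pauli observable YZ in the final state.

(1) The final state's coefficient on |11> equals sqrt(2)*(sqrt(2 - sqrt(2)) + sqrt(sqrt(2) + 2))*exp(I*pi/24)/4.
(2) The probability of measuring |01> is 1/2 - sqrt(2)/4.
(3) The expectation value of YZ is sqrt(2)/2.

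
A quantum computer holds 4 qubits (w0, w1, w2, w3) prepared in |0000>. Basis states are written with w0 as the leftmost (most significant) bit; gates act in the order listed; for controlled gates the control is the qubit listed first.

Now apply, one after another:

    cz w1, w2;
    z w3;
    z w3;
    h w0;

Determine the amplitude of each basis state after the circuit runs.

The final amplitudes are sqrt(2)/2 on |0000>, sqrt(2)/2 on |1000>, and 0 on every other basis state.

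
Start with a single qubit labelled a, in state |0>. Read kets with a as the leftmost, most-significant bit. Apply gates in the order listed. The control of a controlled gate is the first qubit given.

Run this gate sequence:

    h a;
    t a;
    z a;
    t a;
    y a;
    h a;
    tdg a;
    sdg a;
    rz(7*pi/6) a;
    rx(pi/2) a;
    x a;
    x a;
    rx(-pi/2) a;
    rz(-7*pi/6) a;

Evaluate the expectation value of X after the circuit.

The observable X averages to sqrt(2)/2. Key observation: the block from step 9 through step 14 cancels to the identity and can be dropped.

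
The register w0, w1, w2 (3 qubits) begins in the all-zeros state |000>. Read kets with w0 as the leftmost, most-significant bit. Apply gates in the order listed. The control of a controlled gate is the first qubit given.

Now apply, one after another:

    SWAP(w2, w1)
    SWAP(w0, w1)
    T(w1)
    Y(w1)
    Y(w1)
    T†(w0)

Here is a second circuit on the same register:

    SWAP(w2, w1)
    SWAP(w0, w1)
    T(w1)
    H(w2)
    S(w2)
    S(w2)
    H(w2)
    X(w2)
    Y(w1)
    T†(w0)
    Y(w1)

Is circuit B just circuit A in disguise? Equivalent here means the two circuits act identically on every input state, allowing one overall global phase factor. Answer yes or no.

Yes: on every input state the two circuits agree up to one overall phase factor.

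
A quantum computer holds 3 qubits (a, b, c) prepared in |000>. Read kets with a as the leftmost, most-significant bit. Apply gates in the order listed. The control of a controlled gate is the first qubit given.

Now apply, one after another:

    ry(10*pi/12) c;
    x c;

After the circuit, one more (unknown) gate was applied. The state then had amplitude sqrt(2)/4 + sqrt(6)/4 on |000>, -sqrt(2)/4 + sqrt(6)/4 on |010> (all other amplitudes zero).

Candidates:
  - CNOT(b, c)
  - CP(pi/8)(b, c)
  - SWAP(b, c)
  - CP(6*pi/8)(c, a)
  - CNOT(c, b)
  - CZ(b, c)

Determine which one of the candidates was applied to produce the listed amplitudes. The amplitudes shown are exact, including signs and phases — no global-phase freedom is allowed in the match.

The applied gate was SWAP(b, c).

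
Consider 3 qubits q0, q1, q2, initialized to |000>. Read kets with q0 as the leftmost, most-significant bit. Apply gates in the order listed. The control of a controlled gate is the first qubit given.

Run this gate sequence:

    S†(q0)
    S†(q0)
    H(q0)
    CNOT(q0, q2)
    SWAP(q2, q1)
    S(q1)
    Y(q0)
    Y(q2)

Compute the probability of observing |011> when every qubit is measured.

The probability of measuring |011> is 1/2.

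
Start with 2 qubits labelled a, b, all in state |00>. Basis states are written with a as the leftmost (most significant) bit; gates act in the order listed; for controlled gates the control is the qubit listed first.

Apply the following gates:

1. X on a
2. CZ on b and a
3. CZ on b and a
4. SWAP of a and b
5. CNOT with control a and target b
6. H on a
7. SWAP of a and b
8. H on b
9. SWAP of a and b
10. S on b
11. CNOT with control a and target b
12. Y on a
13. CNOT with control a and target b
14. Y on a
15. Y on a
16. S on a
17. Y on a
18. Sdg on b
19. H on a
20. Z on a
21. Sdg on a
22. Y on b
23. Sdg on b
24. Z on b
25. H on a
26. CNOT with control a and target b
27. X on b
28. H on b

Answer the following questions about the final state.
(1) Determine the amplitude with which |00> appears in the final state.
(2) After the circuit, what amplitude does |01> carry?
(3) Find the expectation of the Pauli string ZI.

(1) |00> carries amplitude sqrt(2)*(1 + I)/4 in the final state.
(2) The amplitude on |01> is sqrt(2)*(1 + I)/4.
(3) The expectation value of ZI is 0.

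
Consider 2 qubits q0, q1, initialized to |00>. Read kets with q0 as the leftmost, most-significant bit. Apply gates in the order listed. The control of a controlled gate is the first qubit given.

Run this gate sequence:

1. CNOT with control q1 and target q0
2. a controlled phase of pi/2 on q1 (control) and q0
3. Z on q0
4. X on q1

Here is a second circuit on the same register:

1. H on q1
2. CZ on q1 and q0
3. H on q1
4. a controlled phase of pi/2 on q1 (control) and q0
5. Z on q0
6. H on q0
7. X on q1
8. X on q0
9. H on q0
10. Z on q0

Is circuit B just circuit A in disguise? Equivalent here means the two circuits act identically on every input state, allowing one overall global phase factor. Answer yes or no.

No: there is an input state on which the two circuits produce genuinely different outputs (not merely differing by a phase).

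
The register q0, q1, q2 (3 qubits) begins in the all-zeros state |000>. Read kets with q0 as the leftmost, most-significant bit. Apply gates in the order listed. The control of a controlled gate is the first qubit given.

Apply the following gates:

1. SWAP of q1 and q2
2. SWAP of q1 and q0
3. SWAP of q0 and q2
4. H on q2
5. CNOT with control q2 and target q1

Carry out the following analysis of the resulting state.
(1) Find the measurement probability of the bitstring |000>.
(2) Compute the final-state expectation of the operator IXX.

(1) The probability of measuring |000> is 1/2.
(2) The observable IXX averages to 1.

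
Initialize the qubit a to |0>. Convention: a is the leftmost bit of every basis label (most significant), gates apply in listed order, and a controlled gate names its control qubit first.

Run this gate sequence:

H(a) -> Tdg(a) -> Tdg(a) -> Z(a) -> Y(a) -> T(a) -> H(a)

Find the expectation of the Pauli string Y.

In the final state, Y has expectation -sqrt(2)/2.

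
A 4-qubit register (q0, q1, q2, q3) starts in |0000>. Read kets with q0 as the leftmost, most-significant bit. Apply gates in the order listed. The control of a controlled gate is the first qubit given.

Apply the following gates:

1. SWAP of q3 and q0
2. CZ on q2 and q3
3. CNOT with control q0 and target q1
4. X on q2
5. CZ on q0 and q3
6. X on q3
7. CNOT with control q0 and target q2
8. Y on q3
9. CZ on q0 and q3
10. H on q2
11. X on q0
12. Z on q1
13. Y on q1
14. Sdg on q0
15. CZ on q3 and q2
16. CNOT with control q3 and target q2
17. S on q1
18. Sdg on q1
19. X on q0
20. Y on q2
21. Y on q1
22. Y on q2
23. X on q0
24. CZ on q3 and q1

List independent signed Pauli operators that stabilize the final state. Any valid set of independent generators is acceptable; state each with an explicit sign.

The stabilizer group can be generated by -IIXI, -ZIII, +IZII, +IIIZ, among other valid generating sets.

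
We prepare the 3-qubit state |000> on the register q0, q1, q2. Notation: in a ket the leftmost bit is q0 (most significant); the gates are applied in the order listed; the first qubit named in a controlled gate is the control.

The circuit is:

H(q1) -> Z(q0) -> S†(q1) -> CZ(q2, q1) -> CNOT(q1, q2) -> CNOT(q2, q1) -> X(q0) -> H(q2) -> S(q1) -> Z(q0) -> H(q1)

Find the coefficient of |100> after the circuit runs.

The final state's coefficient on |100> equals sqrt(2)*(-1 + I)/4.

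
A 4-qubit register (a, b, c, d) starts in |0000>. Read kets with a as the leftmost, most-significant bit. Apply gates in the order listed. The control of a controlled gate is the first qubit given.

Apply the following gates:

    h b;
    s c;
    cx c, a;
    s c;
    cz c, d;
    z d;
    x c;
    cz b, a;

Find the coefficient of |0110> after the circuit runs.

|0110> carries amplitude sqrt(2)/2 in the final state.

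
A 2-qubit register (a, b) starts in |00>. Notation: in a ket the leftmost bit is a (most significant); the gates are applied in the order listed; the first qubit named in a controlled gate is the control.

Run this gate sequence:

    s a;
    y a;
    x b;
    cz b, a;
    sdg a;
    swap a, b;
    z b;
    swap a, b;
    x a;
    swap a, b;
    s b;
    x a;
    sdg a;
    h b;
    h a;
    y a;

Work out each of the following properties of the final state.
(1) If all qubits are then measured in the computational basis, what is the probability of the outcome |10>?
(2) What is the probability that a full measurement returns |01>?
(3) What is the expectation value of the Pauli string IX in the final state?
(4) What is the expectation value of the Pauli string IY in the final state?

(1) A full measurement returns |10> with probability 1/4.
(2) The probability of measuring |01> is 1/4.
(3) The observable IX averages to 1.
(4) The expectation value of IY is 0.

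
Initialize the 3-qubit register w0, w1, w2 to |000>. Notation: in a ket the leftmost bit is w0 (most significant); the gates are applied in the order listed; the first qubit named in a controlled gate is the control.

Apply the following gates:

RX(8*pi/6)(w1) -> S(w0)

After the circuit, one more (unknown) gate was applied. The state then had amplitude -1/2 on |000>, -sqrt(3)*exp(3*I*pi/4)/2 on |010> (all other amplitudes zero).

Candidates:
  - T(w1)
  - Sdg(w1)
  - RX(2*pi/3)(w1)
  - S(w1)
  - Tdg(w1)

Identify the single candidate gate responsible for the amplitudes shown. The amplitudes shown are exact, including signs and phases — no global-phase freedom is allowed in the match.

The unique candidate consistent with the amplitudes is T(w1).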